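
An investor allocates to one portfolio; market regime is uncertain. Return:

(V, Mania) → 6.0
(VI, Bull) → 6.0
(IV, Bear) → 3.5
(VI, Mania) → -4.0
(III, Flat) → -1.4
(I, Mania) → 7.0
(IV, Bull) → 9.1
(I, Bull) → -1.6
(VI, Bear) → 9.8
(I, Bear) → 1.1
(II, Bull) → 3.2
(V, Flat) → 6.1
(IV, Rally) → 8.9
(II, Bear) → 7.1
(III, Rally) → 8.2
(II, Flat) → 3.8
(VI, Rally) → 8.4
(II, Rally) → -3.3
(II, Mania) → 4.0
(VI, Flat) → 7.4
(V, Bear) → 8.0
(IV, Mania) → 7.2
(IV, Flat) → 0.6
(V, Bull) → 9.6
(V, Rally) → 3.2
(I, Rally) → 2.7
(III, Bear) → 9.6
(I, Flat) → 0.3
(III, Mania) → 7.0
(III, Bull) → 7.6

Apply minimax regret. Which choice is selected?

Column bests: Bear=9.8, Flat=7.4, Bull=9.6, Rally=8.9, Mania=7.2.
I regrets: 8.7, 7.1, 11.2, 6.2, 0.2 → max 11.2
II regrets: 2.7, 3.6, 6.4, 12.2, 3.2 → max 12.2
III regrets: 0.2, 8.8, 2.0, 0.7, 0.2 → max 8.8
IV regrets: 6.3, 6.8, 0.5, 0.0, 0.0 → max 6.8
V regrets: 1.8, 1.3, 0.0, 5.7, 1.2 → max 5.7
VI regrets: 0.0, 0.0, 3.6, 0.5, 11.2 → max 11.2
Smallest max regret = 5.7 → V.

V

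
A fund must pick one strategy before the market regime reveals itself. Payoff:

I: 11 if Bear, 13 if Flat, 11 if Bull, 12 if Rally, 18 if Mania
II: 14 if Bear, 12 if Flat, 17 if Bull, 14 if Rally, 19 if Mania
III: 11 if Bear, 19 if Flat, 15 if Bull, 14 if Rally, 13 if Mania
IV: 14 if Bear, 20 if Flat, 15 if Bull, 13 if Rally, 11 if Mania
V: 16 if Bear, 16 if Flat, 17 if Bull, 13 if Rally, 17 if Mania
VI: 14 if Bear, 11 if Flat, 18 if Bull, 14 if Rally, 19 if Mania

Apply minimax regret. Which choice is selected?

Column bests: Bear=16, Flat=20, Bull=18, Rally=14, Mania=19.
I regrets: 5, 7, 7, 2, 1 → max 7
II regrets: 2, 8, 1, 0, 0 → max 8
III regrets: 5, 1, 3, 0, 6 → max 6
IV regrets: 2, 0, 3, 1, 8 → max 8
V regrets: 0, 4, 1, 1, 2 → max 4
VI regrets: 2, 9, 0, 0, 0 → max 9
Smallest max regret = 4 → V.

V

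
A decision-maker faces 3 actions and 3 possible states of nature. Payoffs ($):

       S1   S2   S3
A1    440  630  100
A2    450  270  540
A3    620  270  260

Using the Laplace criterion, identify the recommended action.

A2

Row averages: A1=390, A2=420, A3=1150/3
Highest average = 420 → A2.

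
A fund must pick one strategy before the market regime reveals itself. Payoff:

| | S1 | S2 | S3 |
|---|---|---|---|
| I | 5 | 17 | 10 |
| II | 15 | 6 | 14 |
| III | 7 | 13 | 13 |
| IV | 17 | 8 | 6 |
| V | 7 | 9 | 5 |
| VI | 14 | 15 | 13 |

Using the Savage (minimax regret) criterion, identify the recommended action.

Column bests: S1=17, S2=17, S3=14.
I regrets: 12, 0, 4 → max 12
II regrets: 2, 11, 0 → max 11
III regrets: 10, 4, 1 → max 10
IV regrets: 0, 9, 8 → max 9
V regrets: 10, 8, 9 → max 10
VI regrets: 3, 2, 1 → max 3
Smallest max regret = 3 → VI.

VI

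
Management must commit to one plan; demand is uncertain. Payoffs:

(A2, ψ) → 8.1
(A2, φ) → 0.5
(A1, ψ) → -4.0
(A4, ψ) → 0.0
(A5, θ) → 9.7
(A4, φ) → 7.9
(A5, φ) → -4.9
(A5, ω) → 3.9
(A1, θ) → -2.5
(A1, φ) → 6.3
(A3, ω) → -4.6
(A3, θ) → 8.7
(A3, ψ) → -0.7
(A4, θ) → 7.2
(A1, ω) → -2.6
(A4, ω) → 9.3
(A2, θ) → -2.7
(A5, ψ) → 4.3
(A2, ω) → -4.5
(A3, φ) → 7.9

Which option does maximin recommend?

A4

Row minima: A1=-4.0, A2=-4.5, A3=-4.6, A4=0.0, A5=-4.9
Best worst-case = 0.0 → A4.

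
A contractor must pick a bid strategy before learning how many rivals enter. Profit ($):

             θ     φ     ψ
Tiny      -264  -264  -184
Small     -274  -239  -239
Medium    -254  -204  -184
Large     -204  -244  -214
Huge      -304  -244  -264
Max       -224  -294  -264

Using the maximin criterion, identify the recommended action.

Row minima: Tiny=-264, Small=-274, Medium=-254, Large=-244, Huge=-304, Max=-294
Best worst-case = -244 → Large.

Large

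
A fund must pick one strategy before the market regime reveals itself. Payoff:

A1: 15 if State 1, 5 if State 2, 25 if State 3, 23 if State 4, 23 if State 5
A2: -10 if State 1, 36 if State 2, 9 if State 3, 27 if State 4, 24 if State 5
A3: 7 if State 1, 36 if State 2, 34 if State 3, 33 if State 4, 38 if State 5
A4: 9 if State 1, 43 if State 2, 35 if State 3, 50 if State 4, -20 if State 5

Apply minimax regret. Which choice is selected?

Column bests: State 1=15, State 2=43, State 3=35, State 4=50, State 5=38.
A1 regrets: 0, 38, 10, 27, 15 → max 38
A2 regrets: 25, 7, 26, 23, 14 → max 26
A3 regrets: 8, 7, 1, 17, 0 → max 17
A4 regrets: 6, 0, 0, 0, 58 → max 58
Smallest max regret = 17 → A3.

A3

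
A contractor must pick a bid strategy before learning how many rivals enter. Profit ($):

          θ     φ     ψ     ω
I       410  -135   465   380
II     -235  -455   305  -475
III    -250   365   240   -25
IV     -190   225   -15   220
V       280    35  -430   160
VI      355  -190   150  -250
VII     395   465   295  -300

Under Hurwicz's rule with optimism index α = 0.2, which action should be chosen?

I

I: 0.2·465 + 0.8·(-135) = -15
II: 0.2·305 + 0.8·(-475) = -319
III: 0.2·365 + 0.8·(-250) = -127
IV: 0.2·225 + 0.8·(-190) = -107
V: 0.2·280 + 0.8·(-430) = -288
VI: 0.2·355 + 0.8·(-250) = -129
VII: 0.2·465 + 0.8·(-300) = -147
Highest Hurwicz score = -15 → I.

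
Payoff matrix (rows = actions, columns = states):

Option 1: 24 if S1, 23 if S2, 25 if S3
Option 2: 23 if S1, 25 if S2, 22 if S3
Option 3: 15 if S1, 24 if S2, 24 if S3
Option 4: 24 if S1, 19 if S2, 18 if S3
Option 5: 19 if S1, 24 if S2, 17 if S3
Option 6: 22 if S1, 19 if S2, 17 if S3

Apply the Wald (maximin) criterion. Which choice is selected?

Option 1

Row minima: Option 1=23, Option 2=22, Option 3=15, Option 4=18, Option 5=17, Option 6=17
Best worst-case = 23 → Option 1.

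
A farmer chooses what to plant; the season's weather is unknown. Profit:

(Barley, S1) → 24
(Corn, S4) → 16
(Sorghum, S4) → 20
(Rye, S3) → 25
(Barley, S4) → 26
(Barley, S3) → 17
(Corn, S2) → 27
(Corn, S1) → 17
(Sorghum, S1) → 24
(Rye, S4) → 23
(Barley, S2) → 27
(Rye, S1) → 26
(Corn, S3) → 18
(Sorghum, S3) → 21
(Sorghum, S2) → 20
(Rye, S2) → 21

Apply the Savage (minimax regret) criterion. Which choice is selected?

Column bests: S1=26, S2=27, S3=25, S4=26.
Rye regrets: 0, 6, 0, 3 → max 6
Corn regrets: 9, 0, 7, 10 → max 10
Sorghum regrets: 2, 7, 4, 6 → max 7
Barley regrets: 2, 0, 8, 0 → max 8
Smallest max regret = 6 → Rye.

Rye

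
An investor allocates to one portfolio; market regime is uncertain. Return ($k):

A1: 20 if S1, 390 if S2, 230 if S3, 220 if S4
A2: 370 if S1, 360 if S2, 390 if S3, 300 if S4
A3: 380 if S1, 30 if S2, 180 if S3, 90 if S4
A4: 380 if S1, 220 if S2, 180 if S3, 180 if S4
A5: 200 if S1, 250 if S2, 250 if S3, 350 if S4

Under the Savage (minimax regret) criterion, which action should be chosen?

Column bests: S1=380, S2=390, S3=390, S4=350.
A1 regrets: 360, 0, 160, 130 → max 360
A2 regrets: 10, 30, 0, 50 → max 50
A3 regrets: 0, 360, 210, 260 → max 360
A4 regrets: 0, 170, 210, 170 → max 210
A5 regrets: 180, 140, 140, 0 → max 180
Smallest max regret = 50 → A2.

A2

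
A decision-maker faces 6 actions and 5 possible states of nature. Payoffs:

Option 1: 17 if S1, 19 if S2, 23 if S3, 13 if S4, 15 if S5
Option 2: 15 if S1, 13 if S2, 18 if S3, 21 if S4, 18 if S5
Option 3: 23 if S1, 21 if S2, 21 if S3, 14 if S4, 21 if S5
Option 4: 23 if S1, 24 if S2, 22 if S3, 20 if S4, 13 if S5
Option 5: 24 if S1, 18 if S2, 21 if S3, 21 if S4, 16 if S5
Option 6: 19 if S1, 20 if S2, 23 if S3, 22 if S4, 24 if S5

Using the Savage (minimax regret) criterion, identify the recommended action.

Option 6

Column bests: S1=24, S2=24, S3=23, S4=22, S5=24.
Option 1 regrets: 7, 5, 0, 9, 9 → max 9
Option 2 regrets: 9, 11, 5, 1, 6 → max 11
Option 3 regrets: 1, 3, 2, 8, 3 → max 8
Option 4 regrets: 1, 0, 1, 2, 11 → max 11
Option 5 regrets: 0, 6, 2, 1, 8 → max 8
Option 6 regrets: 5, 4, 0, 0, 0 → max 5
Smallest max regret = 5 → Option 6.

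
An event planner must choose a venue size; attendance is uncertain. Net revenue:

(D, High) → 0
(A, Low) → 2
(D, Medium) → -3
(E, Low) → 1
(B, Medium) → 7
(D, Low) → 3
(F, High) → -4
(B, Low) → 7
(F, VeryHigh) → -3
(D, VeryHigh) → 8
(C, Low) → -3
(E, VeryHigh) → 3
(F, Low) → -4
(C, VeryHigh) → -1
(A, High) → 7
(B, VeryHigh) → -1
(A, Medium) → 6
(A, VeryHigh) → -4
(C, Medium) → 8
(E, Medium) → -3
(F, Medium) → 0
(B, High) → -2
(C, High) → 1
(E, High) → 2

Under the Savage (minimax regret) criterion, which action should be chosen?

Column bests: Low=7, Medium=8, High=7, VeryHigh=8.
A regrets: 5, 2, 0, 12 → max 12
B regrets: 0, 1, 9, 9 → max 9
C regrets: 10, 0, 6, 9 → max 10
D regrets: 4, 11, 7, 0 → max 11
E regrets: 6, 11, 5, 5 → max 11
F regrets: 11, 8, 11, 11 → max 11
Smallest max regret = 9 → B.

B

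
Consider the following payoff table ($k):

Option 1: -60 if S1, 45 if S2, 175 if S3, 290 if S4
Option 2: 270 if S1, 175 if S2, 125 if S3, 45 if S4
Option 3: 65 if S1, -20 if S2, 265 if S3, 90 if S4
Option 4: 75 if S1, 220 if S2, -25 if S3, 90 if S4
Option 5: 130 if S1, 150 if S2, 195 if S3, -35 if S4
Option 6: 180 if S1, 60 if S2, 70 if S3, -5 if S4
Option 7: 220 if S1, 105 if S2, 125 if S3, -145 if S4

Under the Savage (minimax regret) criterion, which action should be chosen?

Column bests: S1=270, S2=220, S3=265, S4=290.
Option 1 regrets: 330, 175, 90, 0 → max 330
Option 2 regrets: 0, 45, 140, 245 → max 245
Option 3 regrets: 205, 240, 0, 200 → max 240
Option 4 regrets: 195, 0, 290, 200 → max 290
Option 5 regrets: 140, 70, 70, 325 → max 325
Option 6 regrets: 90, 160, 195, 295 → max 295
Option 7 regrets: 50, 115, 140, 435 → max 435
Smallest max regret = 240 → Option 3.

Option 3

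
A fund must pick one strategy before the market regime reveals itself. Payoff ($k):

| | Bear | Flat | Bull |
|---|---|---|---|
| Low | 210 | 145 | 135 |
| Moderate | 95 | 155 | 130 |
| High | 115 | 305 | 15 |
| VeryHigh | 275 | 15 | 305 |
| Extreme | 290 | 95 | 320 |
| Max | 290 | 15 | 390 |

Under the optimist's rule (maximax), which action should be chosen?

Max

Row maxima: Low=210, Moderate=155, High=305, VeryHigh=305, Extreme=320, Max=390
Best best-case = 390 → Max.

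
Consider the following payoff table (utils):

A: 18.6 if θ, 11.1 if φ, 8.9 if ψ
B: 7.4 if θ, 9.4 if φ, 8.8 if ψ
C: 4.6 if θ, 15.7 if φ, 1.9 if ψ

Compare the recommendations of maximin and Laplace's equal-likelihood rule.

maximin → A; laplace → A (agree)

Row minima: A=8.9, B=7.4, C=1.9
Best worst-case = 8.9 → A.
Row averages: A=193/15, B=128/15, C=7.4
Highest average = 193/15 → A.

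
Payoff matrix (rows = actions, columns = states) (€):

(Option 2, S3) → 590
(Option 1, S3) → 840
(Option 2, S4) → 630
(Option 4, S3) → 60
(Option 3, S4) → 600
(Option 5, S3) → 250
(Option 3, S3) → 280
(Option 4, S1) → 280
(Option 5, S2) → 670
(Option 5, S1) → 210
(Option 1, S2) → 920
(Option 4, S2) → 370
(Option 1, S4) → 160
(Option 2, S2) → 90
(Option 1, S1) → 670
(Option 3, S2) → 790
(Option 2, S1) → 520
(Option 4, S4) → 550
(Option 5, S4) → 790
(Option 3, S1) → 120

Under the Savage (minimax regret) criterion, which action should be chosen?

Column bests: S1=670, S2=920, S3=840, S4=790.
Option 1 regrets: 0, 0, 0, 630 → max 630
Option 2 regrets: 150, 830, 250, 160 → max 830
Option 3 regrets: 550, 130, 560, 190 → max 560
Option 4 regrets: 390, 550, 780, 240 → max 780
Option 5 regrets: 460, 250, 590, 0 → max 590
Smallest max regret = 560 → Option 3.

Option 3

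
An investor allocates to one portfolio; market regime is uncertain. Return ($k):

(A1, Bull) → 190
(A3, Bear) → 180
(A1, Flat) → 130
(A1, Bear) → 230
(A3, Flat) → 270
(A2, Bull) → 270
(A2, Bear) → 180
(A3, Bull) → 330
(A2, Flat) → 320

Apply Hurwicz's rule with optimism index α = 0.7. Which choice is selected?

A1: 0.7·230 + 0.3·130 = 200
A2: 0.7·320 + 0.3·180 = 278
A3: 0.7·330 + 0.3·180 = 285
Highest Hurwicz score = 285 → A3.

A3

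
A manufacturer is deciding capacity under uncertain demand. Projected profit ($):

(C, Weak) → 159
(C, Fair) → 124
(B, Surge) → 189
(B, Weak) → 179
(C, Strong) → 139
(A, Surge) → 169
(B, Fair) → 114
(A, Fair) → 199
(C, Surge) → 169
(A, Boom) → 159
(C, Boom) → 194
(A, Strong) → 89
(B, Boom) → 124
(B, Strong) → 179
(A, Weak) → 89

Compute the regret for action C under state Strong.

40

Best payoff under Strong is 179.
Regret = 179 − 139 = 40.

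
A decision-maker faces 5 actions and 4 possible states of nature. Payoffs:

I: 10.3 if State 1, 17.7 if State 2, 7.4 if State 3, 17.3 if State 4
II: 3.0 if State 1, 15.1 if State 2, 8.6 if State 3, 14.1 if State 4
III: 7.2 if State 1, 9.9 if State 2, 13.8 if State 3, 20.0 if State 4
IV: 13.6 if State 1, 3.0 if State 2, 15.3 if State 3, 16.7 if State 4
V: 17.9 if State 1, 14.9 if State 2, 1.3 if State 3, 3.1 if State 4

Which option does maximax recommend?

III

Row maxima: I=17.7, II=15.1, III=20.0, IV=16.7, V=17.9
Best best-case = 20.0 → III.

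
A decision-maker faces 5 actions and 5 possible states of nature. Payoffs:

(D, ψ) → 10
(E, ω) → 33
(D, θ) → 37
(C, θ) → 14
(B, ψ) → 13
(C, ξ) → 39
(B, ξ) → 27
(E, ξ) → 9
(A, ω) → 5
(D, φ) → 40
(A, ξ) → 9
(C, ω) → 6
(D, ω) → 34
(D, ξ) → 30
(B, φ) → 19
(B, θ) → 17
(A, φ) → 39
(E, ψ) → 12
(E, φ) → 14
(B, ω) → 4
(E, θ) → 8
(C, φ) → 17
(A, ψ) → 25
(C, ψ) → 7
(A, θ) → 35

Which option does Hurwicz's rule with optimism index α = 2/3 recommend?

A: 2/3·39 + 1/3·5 = 83/3
B: 2/3·27 + 1/3·4 = 58/3
C: 2/3·39 + 1/3·6 = 28
D: 2/3·40 + 1/3·10 = 30
E: 2/3·33 + 1/3·8 = 74/3
Highest Hurwicz score = 30 → D.

D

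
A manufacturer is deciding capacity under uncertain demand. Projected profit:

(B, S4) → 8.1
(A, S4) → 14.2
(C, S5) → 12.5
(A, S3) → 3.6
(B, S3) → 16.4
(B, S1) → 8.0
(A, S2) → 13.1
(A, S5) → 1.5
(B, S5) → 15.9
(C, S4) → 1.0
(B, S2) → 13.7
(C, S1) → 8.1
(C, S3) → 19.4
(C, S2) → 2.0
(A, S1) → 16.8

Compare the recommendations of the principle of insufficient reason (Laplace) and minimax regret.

Row averages: A=9.84, B=12.42, C=8.6
Highest average = 12.42 → B.
Column bests: S1=16.8, S2=13.7, S3=19.4, S4=14.2, S5=15.9.
A regrets: 0.0, 0.6, 15.8, 0.0, 14.4 → max 15.8
B regrets: 8.8, 0.0, 3.0, 6.1, 0.0 → max 8.8
C regrets: 8.7, 11.7, 0.0, 13.2, 3.4 → max 13.2
Smallest max regret = 8.8 → B.

laplace → B; minimax regret → B (agree)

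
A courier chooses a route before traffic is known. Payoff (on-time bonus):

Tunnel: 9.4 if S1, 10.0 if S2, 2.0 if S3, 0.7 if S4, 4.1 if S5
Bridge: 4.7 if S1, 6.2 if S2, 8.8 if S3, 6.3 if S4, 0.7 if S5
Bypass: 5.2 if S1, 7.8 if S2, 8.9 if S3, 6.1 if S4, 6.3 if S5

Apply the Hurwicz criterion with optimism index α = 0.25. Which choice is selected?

Tunnel: 0.25·10.0 + 0.75·0.7 = 3.025
Bridge: 0.25·8.8 + 0.75·0.7 = 2.725
Bypass: 0.25·8.9 + 0.75·5.2 = 6.125
Highest Hurwicz score = 6.125 → Bypass.

Bypass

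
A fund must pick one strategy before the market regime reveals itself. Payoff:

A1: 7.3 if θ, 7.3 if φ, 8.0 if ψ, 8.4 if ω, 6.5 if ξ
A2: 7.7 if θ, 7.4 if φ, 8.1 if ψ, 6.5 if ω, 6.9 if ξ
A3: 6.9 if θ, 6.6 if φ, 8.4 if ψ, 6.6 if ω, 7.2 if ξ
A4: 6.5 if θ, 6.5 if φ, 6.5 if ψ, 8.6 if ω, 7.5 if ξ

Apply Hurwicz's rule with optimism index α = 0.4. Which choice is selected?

A1: 0.4·8.4 + 0.6·6.5 = 7.26
A2: 0.4·8.1 + 0.6·6.5 = 7.14
A3: 0.4·8.4 + 0.6·6.6 = 7.32
A4: 0.4·8.6 + 0.6·6.5 = 7.34
Highest Hurwicz score = 7.34 → A4.

A4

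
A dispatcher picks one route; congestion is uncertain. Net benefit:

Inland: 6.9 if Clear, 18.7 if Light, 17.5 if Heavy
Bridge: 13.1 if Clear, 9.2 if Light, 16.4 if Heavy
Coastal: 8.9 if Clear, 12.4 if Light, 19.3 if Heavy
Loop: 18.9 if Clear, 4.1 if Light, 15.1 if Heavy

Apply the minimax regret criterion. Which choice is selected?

Column bests: Clear=18.9, Light=18.7, Heavy=19.3.
Inland regrets: 12.0, 0.0, 1.8 → max 12.0
Bridge regrets: 5.8, 9.5, 2.9 → max 9.5
Coastal regrets: 10.0, 6.3, 0.0 → max 10.0
Loop regrets: 0.0, 14.6, 4.2 → max 14.6
Smallest max regret = 9.5 → Bridge.

Bridge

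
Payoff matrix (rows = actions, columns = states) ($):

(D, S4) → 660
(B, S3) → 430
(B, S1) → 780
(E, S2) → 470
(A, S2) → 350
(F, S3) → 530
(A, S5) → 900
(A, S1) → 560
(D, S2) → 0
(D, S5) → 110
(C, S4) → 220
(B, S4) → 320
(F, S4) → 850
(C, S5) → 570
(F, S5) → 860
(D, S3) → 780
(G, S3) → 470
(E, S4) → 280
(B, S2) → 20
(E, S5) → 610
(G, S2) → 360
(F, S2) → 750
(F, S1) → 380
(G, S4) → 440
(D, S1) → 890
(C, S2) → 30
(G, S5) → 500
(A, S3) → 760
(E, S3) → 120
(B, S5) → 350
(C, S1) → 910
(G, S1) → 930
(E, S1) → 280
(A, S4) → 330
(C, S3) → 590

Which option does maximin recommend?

F

Row minima: A=330, B=20, C=30, D=0, E=120, F=380, G=360
Best worst-case = 380 → F.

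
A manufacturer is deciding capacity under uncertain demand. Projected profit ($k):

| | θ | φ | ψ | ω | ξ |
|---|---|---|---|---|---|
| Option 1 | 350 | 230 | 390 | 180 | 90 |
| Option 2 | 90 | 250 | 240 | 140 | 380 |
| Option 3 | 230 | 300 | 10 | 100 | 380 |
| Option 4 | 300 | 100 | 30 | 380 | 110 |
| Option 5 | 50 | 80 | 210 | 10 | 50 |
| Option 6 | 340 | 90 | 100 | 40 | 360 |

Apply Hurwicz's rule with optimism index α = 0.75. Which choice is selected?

Option 1

Option 1: 0.75·390 + 0.25·90 = 315
Option 2: 0.75·380 + 0.25·90 = 307.5
Option 3: 0.75·380 + 0.25·10 = 287.5
Option 4: 0.75·380 + 0.25·30 = 292.5
Option 5: 0.75·210 + 0.25·10 = 160
Option 6: 0.75·360 + 0.25·40 = 280
Highest Hurwicz score = 315 → Option 1.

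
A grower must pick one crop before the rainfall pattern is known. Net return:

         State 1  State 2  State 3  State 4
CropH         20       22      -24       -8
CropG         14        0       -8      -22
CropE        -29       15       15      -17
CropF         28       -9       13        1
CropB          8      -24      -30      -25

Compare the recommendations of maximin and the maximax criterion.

Row minima: CropH=-24, CropG=-22, CropE=-29, CropF=-9, CropB=-30
Best worst-case = -9 → CropF.
Row maxima: CropH=22, CropG=14, CropE=15, CropF=28, CropB=8
Best best-case = 28 → CropF.

maximin → CropF; maximax → CropF (agree)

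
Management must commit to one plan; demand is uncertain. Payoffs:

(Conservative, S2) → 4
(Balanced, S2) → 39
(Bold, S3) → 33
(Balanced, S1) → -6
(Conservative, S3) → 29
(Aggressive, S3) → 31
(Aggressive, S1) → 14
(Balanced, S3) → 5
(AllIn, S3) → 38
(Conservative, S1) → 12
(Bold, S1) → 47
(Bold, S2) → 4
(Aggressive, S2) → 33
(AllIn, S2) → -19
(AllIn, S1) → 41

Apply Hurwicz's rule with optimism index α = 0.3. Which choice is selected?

Conservative: 0.3·29 + 0.7·4 = 11.5
Balanced: 0.3·39 + 0.7·(-6) = 7.5
Aggressive: 0.3·33 + 0.7·14 = 19.7
Bold: 0.3·47 + 0.7·4 = 16.9
AllIn: 0.3·41 + 0.7·(-19) = -1
Highest Hurwicz score = 19.7 → Aggressive.

Aggressive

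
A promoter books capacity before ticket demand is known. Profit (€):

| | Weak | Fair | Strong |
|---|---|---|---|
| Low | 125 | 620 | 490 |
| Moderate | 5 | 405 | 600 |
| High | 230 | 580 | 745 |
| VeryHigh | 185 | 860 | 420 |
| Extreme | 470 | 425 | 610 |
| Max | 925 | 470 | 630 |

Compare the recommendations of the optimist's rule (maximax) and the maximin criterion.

maximax → Max; maximin → Max (agree)

Row maxima: Low=620, Moderate=600, High=745, VeryHigh=860, Extreme=610, Max=925
Best best-case = 925 → Max.
Row minima: Low=125, Moderate=5, High=230, VeryHigh=185, Extreme=425, Max=470
Best worst-case = 470 → Max.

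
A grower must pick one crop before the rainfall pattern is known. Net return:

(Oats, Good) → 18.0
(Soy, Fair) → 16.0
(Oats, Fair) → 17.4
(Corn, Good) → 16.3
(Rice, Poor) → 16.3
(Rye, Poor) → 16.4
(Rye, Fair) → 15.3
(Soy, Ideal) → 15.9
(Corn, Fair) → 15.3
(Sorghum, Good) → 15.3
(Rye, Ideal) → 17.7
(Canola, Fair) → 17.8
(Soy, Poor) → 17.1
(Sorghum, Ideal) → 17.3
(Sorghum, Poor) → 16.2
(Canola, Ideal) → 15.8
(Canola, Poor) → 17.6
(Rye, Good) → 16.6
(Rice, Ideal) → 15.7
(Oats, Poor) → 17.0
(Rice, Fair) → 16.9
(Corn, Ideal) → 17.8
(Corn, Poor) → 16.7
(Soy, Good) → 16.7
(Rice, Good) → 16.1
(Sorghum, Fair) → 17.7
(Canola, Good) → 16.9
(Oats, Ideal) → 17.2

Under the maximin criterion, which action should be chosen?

Oats

Row minima: Rice=15.7, Sorghum=15.3, Oats=17.0, Corn=15.3, Soy=15.9, Rye=15.3, Canola=15.8
Best worst-case = 17.0 → Oats.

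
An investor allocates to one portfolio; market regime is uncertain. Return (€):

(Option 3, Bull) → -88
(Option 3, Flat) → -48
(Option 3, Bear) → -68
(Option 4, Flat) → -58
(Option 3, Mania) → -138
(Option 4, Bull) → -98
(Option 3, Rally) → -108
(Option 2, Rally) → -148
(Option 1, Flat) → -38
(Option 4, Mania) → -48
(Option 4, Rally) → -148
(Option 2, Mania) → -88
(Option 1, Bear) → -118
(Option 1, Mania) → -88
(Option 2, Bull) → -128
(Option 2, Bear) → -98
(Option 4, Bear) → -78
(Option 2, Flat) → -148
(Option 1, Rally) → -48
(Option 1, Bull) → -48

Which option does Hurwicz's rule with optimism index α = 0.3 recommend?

Option 1

Option 1: 0.3·(-38) + 0.7·(-118) = -94
Option 2: 0.3·(-88) + 0.7·(-148) = -130
Option 3: 0.3·(-48) + 0.7·(-138) = -111
Option 4: 0.3·(-48) + 0.7·(-148) = -118
Highest Hurwicz score = -94 → Option 1.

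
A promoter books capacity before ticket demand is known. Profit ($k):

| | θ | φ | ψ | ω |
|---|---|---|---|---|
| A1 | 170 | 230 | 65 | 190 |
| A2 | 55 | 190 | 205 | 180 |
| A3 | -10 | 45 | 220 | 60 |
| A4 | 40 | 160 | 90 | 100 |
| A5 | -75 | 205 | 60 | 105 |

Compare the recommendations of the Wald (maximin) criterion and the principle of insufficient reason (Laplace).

Row minima: A1=65, A2=55, A3=-10, A4=40, A5=-75
Best worst-case = 65 → A1.
Row averages: A1=163.75, A2=157.5, A3=78.75, A4=97.5, A5=73.75
Highest average = 163.75 → A1.

maximin → A1; laplace → A1 (agree)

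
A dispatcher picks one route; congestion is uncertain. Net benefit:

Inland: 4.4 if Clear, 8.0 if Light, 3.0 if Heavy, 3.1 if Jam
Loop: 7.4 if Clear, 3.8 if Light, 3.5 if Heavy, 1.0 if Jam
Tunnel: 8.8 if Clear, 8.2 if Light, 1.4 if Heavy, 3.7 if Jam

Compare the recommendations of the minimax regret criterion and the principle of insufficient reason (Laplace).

Column bests: Clear=8.8, Light=8.2, Heavy=3.5, Jam=3.7.
Inland regrets: 4.4, 0.2, 0.5, 0.6 → max 4.4
Loop regrets: 1.4, 4.4, 0.0, 2.7 → max 4.4
Tunnel regrets: 0.0, 0.0, 2.1, 0.0 → max 2.1
Smallest max regret = 2.1 → Tunnel.
Row averages: Inland=4.625, Loop=3.925, Tunnel=5.525
Highest average = 5.525 → Tunnel.

minimax regret → Tunnel; laplace → Tunnel (agree)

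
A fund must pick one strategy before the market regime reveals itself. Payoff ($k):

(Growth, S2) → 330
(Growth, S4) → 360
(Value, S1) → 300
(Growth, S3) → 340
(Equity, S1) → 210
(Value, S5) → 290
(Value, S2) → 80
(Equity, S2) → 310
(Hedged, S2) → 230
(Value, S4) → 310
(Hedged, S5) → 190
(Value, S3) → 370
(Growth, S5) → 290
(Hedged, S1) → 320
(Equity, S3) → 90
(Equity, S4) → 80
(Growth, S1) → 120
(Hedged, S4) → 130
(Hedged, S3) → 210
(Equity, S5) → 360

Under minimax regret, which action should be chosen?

Column bests: S1=320, S2=330, S3=370, S4=360, S5=360.
Hedged regrets: 0, 100, 160, 230, 170 → max 230
Growth regrets: 200, 0, 30, 0, 70 → max 200
Equity regrets: 110, 20, 280, 280, 0 → max 280
Value regrets: 20, 250, 0, 50, 70 → max 250
Smallest max regret = 200 → Growth.

Growth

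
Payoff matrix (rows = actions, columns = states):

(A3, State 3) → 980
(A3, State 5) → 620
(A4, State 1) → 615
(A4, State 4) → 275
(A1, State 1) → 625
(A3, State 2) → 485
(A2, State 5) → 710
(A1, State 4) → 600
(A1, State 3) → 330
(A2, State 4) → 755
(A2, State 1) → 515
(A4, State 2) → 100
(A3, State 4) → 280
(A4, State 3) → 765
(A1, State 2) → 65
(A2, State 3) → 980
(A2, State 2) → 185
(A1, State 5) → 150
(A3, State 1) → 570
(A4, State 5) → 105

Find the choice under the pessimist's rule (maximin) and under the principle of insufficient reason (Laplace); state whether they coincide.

maximin → A3; laplace → A2 (disagree)

Row minima: A1=65, A2=185, A3=280, A4=100
Best worst-case = 280 → A3.
Row averages: A1=354, A2=629, A3=587, A4=372
Highest average = 629 → A2.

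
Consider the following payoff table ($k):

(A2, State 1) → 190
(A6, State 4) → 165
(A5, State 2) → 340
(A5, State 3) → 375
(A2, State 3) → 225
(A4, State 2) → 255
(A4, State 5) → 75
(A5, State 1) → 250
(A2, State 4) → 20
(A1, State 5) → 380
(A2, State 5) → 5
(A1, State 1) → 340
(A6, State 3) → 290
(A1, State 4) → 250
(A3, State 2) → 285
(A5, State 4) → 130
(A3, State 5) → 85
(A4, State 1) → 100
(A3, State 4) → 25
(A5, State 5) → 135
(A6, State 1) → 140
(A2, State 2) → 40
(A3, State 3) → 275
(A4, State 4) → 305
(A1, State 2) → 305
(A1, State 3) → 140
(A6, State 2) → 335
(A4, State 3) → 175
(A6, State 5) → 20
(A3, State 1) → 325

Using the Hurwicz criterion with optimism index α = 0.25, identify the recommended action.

A1: 0.25·380 + 0.75·140 = 200
A2: 0.25·225 + 0.75·5 = 60
A3: 0.25·325 + 0.75·25 = 100
A4: 0.25·305 + 0.75·75 = 132.5
A5: 0.25·375 + 0.75·130 = 191.25
A6: 0.25·335 + 0.75·20 = 98.75
Highest Hurwicz score = 200 → A1.

A1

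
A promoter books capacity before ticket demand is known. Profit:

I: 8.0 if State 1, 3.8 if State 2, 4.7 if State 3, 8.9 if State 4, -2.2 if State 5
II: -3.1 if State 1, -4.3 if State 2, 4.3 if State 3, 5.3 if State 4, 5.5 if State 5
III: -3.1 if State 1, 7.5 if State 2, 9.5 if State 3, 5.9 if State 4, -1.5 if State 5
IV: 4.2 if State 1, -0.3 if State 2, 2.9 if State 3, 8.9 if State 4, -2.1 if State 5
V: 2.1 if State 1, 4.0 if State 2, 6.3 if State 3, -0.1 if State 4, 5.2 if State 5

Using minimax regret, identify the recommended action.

Column bests: State 1=8.0, State 2=7.5, State 3=9.5, State 4=8.9, State 5=5.5.
I regrets: 0.0, 3.7, 4.8, 0.0, 7.7 → max 7.7
II regrets: 11.1, 11.8, 5.2, 3.6, 0.0 → max 11.8
III regrets: 11.1, 0.0, 0.0, 3.0, 7.0 → max 11.1
IV regrets: 3.8, 7.8, 6.6, 0.0, 7.6 → max 7.8
V regrets: 5.9, 3.5, 3.2, 9.0, 0.3 → max 9.0
Smallest max regret = 7.7 → I.

I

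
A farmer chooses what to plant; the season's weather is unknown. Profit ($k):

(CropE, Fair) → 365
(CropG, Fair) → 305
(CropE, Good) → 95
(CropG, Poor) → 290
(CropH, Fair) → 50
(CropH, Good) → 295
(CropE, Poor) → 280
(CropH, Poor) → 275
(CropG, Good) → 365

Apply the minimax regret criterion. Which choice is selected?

Column bests: Poor=290, Fair=365, Good=365.
CropE regrets: 10, 0, 270 → max 270
CropG regrets: 0, 60, 0 → max 60
CropH regrets: 15, 315, 70 → max 315
Smallest max regret = 60 → CropG.

CropG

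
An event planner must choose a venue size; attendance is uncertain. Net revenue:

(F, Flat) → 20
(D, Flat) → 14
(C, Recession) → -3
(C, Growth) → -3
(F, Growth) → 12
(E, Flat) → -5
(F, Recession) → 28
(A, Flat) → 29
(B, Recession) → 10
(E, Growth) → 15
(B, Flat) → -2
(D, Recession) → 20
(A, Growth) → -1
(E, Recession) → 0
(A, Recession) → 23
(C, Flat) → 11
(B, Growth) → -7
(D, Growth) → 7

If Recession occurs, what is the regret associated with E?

Best payoff under Recession is 28.
Regret = 28 − 0 = 28.

28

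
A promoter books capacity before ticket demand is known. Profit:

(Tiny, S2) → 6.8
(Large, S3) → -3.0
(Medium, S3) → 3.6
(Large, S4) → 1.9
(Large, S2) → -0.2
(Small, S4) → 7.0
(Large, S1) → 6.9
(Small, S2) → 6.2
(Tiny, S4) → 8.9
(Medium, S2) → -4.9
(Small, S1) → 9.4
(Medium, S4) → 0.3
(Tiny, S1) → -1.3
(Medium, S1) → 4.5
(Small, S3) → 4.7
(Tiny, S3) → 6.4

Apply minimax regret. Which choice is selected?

Column bests: S1=9.4, S2=6.8, S3=6.4, S4=8.9.
Tiny regrets: 10.7, 0.0, 0.0, 0.0 → max 10.7
Small regrets: 0.0, 0.6, 1.7, 1.9 → max 1.9
Medium regrets: 4.9, 11.7, 2.8, 8.6 → max 11.7
Large regrets: 2.5, 7.0, 9.4, 7.0 → max 9.4
Smallest max regret = 1.9 → Small.

Small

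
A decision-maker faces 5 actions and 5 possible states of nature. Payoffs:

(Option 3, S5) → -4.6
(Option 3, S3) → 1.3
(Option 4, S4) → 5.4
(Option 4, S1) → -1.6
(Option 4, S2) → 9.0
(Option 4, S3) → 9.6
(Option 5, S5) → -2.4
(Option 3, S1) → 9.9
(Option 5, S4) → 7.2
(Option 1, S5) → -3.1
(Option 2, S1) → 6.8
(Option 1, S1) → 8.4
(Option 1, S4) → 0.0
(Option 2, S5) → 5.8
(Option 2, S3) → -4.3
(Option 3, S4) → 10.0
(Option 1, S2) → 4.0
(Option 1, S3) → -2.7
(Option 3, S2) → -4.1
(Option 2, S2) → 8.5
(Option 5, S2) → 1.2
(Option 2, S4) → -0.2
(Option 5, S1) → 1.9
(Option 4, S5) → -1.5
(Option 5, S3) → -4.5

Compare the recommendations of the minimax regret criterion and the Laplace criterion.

Column bests: S1=9.9, S2=9.0, S3=9.6, S4=10.0, S5=5.8.
Option 1 regrets: 1.5, 5.0, 12.3, 10.0, 8.9 → max 12.3
Option 2 regrets: 3.1, 0.5, 13.9, 10.2, 0.0 → max 13.9
Option 3 regrets: 0.0, 13.1, 8.3, 0.0, 10.4 → max 13.1
Option 4 regrets: 11.5, 0.0, 0.0, 4.6, 7.3 → max 11.5
Option 5 regrets: 8.0, 7.8, 14.1, 2.8, 8.2 → max 14.1
Smallest max regret = 11.5 → Option 4.
Row averages: Option 1=1.32, Option 2=3.32, Option 3=2.5, Option 4=4.18, Option 5=0.68
Highest average = 4.18 → Option 4.

minimax regret → Option 4; laplace → Option 4 (agree)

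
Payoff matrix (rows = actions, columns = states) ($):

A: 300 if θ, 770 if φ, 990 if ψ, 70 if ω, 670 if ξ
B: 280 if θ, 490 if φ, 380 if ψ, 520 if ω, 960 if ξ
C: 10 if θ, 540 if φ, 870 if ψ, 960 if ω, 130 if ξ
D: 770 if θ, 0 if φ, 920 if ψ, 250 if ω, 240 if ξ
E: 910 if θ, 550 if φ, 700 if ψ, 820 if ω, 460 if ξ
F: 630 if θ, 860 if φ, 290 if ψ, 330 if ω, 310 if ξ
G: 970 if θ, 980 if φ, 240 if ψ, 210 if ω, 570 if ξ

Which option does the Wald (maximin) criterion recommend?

Row minima: A=70, B=280, C=10, D=0, E=460, F=290, G=210
Best worst-case = 460 → E.

E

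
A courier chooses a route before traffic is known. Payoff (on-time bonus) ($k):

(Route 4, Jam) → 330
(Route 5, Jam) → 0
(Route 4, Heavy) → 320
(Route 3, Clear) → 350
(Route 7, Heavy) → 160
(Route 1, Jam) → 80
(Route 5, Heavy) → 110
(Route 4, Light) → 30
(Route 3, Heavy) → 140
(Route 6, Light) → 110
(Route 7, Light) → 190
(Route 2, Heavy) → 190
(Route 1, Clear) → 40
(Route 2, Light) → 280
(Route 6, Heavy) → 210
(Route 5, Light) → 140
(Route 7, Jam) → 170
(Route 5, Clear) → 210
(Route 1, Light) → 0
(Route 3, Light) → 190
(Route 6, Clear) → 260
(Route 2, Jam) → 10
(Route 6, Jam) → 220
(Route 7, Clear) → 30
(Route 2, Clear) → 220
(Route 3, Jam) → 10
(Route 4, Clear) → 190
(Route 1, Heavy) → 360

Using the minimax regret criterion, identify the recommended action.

Route 6

Column bests: Clear=350, Light=280, Heavy=360, Jam=330.
Route 1 regrets: 310, 280, 0, 250 → max 310
Route 2 regrets: 130, 0, 170, 320 → max 320
Route 3 regrets: 0, 90, 220, 320 → max 320
Route 4 regrets: 160, 250, 40, 0 → max 250
Route 5 regrets: 140, 140, 250, 330 → max 330
Route 6 regrets: 90, 170, 150, 110 → max 170
Route 7 regrets: 320, 90, 200, 160 → max 320
Smallest max regret = 170 → Route 6.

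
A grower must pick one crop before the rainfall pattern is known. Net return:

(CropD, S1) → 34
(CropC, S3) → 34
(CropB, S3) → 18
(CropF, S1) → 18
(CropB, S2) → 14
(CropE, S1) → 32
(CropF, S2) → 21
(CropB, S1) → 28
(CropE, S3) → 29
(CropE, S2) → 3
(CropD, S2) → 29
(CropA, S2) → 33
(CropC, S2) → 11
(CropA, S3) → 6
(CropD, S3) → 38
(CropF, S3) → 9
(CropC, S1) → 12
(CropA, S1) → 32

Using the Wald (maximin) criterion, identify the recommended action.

Row minima: CropA=6, CropC=11, CropE=3, CropD=29, CropF=9, CropB=14
Best worst-case = 29 → CropD.

CropD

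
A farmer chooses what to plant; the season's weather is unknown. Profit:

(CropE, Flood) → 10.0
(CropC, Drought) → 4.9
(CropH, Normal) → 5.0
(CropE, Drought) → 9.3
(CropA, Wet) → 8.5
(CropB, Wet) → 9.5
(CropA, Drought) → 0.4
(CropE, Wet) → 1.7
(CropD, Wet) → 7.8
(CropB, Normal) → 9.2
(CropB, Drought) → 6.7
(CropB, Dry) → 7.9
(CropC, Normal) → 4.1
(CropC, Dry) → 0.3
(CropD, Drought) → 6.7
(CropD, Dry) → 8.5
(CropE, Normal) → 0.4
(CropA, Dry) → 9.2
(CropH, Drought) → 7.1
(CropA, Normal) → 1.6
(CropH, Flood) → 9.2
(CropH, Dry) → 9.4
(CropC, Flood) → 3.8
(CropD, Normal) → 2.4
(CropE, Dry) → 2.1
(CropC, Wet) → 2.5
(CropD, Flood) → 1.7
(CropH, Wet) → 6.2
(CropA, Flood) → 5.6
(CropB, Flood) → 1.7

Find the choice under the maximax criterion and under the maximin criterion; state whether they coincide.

maximax → CropE; maximin → CropH (disagree)

Row maxima: CropA=9.2, CropE=10.0, CropC=4.9, CropD=8.5, CropH=9.4, CropB=9.5
Best best-case = 10.0 → CropE.
Row minima: CropA=0.4, CropE=0.4, CropC=0.3, CropD=1.7, CropH=5.0, CropB=1.7
Best worst-case = 5.0 → CropH.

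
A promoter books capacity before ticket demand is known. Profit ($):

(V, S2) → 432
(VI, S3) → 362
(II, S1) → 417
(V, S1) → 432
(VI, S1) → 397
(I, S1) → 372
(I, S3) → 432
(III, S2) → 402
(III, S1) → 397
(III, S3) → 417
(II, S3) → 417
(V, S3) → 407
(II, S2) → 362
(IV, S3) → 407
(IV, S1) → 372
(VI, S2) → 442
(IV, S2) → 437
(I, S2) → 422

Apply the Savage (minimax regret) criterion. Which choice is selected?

V

Column bests: S1=432, S2=442, S3=432.
I regrets: 60, 20, 0 → max 60
II regrets: 15, 80, 15 → max 80
III regrets: 35, 40, 15 → max 40
IV regrets: 60, 5, 25 → max 60
V regrets: 0, 10, 25 → max 25
VI regrets: 35, 0, 70 → max 70
Smallest max regret = 25 → V.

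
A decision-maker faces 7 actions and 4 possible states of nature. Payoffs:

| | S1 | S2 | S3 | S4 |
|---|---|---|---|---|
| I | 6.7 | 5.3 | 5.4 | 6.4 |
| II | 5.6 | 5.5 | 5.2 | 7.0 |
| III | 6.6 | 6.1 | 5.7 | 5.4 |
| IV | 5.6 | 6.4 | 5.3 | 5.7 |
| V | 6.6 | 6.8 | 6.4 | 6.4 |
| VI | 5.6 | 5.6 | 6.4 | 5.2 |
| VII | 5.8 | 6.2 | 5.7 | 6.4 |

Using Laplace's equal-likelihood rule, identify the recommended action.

V

Row averages: I=5.95, II=5.825, III=5.95, IV=5.75, V=6.55, VI=5.7, VII=6.025
Highest average = 6.55 → V.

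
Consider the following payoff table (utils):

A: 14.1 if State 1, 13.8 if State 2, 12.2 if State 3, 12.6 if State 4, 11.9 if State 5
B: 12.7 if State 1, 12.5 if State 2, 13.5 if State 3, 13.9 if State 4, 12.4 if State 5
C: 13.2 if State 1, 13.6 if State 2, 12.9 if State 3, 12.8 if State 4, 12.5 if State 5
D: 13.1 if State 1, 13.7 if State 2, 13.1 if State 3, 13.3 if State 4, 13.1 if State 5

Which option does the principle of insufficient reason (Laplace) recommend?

D

Row averages: A=12.92, B=13, C=13, D=13.26
Highest average = 13.26 → D.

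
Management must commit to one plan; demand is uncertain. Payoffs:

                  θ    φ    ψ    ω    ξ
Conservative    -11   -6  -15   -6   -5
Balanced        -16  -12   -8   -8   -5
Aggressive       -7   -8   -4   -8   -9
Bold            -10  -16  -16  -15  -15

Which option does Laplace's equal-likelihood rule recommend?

Aggressive

Row averages: Conservative=-8.6, Balanced=-9.8, Aggressive=-7.2, Bold=-14.4
Highest average = -7.2 → Aggressive.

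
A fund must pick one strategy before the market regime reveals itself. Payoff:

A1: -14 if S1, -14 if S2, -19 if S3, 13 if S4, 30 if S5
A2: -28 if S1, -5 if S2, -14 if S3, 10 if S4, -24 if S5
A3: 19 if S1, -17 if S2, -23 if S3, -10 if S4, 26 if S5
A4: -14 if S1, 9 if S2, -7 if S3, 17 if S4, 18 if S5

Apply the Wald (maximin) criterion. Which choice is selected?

Row minima: A1=-19, A2=-28, A3=-23, A4=-14
Best worst-case = -14 → A4.

A4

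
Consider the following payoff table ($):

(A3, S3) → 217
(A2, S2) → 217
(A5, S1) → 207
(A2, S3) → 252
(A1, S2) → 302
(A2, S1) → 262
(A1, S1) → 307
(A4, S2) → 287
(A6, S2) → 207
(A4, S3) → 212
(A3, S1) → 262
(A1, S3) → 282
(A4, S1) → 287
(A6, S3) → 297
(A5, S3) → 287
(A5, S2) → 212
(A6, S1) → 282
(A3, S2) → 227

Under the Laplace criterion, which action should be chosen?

A1

Row averages: A1=297, A2=731/3, A3=706/3, A4=262, A5=706/3, A6=262
Highest average = 297 → A1.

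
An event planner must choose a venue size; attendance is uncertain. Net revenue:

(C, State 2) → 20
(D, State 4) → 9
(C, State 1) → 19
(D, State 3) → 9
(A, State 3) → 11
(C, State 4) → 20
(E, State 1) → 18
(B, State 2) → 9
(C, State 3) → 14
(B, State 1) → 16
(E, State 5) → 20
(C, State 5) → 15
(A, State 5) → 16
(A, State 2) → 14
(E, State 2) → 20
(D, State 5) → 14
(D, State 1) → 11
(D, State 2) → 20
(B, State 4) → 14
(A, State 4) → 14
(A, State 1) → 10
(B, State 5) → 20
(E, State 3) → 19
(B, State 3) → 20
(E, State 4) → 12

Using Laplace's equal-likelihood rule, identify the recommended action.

E

Row averages: A=13, B=15.8, C=17.6, D=12.6, E=17.8
Highest average = 17.8 → E.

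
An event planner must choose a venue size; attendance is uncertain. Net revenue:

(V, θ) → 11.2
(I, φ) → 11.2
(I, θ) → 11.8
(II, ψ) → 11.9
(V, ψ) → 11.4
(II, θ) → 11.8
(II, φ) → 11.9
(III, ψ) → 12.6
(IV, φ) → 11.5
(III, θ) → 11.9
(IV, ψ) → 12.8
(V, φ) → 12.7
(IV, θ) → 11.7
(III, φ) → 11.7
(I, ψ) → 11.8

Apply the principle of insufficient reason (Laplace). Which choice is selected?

III

Row averages: I=11.6, II=178/15, III=181/15, IV=12, V=353/30
Highest average = 181/15 → III.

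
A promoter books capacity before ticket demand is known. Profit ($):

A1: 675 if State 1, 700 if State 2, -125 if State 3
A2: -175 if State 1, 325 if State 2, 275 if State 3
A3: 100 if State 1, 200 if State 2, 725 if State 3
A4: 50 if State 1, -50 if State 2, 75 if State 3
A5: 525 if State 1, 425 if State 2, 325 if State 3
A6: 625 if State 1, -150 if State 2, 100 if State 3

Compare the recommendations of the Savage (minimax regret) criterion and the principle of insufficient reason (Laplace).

minimax regret → A5; laplace → A5 (agree)

Column bests: State 1=675, State 2=700, State 3=725.
A1 regrets: 0, 0, 850 → max 850
A2 regrets: 850, 375, 450 → max 850
A3 regrets: 575, 500, 0 → max 575
A4 regrets: 625, 750, 650 → max 750
A5 regrets: 150, 275, 400 → max 400
A6 regrets: 50, 850, 625 → max 850
Smallest max regret = 400 → A5.
Row averages: A1=1250/3, A2=425/3, A3=1025/3, A4=25, A5=425, A6=575/3
Highest average = 425 → A5.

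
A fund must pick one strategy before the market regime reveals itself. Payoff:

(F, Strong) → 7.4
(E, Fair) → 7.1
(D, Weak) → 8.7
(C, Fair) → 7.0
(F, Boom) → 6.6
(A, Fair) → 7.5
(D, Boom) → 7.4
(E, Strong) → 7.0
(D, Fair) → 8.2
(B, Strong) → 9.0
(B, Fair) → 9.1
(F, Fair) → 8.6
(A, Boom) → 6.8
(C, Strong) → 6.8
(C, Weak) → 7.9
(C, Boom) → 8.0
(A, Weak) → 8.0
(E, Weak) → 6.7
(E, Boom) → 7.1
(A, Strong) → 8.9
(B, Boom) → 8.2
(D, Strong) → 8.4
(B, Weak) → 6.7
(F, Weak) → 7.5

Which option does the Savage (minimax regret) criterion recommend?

D

Column bests: Weak=8.7, Fair=9.1, Strong=9.0, Boom=8.2.
A regrets: 0.7, 1.6, 0.1, 1.4 → max 1.6
B regrets: 2.0, 0.0, 0.0, 0.0 → max 2.0
C regrets: 0.8, 2.1, 2.2, 0.2 → max 2.2
D regrets: 0.0, 0.9, 0.6, 0.8 → max 0.9
E regrets: 2.0, 2.0, 2.0, 1.1 → max 2.0
F regrets: 1.2, 0.5, 1.6, 1.6 → max 1.6
Smallest max regret = 0.9 → D.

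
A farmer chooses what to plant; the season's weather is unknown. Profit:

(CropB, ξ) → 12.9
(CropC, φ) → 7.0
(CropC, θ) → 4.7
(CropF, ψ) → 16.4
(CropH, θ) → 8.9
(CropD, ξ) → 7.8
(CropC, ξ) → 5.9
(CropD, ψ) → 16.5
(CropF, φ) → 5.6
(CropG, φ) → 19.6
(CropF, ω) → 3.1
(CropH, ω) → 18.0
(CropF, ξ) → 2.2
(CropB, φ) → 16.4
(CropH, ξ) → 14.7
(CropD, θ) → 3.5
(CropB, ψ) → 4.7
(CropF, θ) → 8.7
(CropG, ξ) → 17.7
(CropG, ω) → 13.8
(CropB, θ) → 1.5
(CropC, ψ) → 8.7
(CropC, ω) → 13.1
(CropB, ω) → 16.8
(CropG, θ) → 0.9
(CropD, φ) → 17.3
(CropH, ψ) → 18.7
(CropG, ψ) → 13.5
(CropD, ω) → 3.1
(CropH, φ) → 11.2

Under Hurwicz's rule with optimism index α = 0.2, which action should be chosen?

CropB: 0.2·16.8 + 0.8·1.5 = 4.56
CropG: 0.2·19.6 + 0.8·0.9 = 4.64
CropH: 0.2·18.7 + 0.8·8.9 = 10.86
CropF: 0.2·16.4 + 0.8·2.2 = 5.04
CropC: 0.2·13.1 + 0.8·4.7 = 6.38
CropD: 0.2·17.3 + 0.8·3.1 = 5.94
Highest Hurwicz score = 10.86 → CropH.

CropH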